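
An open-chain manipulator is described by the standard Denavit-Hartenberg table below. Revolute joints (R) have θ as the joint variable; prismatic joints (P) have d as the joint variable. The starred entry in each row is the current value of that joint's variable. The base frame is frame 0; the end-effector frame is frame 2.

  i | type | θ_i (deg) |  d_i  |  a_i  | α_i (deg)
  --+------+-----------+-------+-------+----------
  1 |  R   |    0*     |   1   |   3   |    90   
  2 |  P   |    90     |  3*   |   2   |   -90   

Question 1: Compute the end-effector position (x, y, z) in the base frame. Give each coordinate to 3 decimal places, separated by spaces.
3.000 -3.000 3.000

after link 1: o_1 = (3.0000, 0.0000, 1.0000)
after link 2: o_2 = (3.0000, -3.0000, 3.0000)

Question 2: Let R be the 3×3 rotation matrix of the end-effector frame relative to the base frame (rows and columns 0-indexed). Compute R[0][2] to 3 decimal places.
-1.000

End-effector z-axis (col 2 of R) = (-1.0000,-0.0000,0.0000)
R[0][2] = -1.0000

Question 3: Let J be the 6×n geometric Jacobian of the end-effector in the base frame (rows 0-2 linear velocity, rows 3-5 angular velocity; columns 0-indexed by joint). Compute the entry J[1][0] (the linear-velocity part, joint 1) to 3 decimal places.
3.000

axis z_0 = ẑ; lever o_n−o_0 = (3.0000,-3.0000,3.0000)
cross product → J_v[:, 0] = (3.0000,3.0000,-0.0000)
J_ω[:, 0] = z_0
entry J[1][0] = 3.0000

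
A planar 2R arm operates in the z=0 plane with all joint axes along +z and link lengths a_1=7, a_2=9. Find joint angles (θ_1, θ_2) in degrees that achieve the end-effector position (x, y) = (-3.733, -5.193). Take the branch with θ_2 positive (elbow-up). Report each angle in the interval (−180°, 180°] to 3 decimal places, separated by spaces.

cos θ_2 = (40.9025−7²−9²)/(2·7·9) = -0.7071; θ_2 = 135.0013° (elbow-up)
β = atan2(-5.1930,-3.7330) = -125.7106°; ψ = atan2(6.3638,0.6359) = 84.2937°
θ_1 = β − ψ = -210.0043°

149.996 135.001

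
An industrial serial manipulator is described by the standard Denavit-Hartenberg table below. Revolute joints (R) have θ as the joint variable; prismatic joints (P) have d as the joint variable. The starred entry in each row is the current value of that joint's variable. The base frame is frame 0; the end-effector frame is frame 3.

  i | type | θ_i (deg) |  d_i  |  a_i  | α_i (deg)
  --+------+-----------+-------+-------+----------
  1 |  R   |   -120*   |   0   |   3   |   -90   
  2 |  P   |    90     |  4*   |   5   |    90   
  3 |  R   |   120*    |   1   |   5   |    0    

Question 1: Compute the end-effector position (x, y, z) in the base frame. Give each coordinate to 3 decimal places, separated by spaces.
5.214 -7.629 -2.500

after link 1: o_1 = (-1.5000, -2.5981, 0.0000)
after link 2: o_2 = (1.9641, -4.5981, -5.0000)
after link 3: o_3 = (5.2141, -7.6292, -2.5000)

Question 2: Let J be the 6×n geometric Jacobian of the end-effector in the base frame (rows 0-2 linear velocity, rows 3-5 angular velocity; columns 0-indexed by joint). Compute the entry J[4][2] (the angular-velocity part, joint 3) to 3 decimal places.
-0.866

axis z_2 = (-0.5000,-0.8660,0.0000); lever o_n−o_2 = (3.2500,-3.0311,2.5000)
cross product → J_v[:, 2] = (-2.1651,1.2500,4.3301)
J_ω[:, 2] = z_2
entry J[4][2] = -0.8660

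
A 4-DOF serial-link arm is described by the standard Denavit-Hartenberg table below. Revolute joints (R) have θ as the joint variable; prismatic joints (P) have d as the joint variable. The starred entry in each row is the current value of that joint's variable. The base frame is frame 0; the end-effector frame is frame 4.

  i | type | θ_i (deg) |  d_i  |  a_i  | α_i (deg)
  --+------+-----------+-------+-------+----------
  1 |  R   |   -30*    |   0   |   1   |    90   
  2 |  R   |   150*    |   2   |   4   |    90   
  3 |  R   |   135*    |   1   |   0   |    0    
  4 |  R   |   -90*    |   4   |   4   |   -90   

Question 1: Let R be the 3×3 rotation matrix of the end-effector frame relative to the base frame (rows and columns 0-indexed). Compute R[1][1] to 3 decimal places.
0.250

End-effector y-axis (col 1 of R) = (-0.4330,0.2500,-0.8660)
R[1][1] = 0.2500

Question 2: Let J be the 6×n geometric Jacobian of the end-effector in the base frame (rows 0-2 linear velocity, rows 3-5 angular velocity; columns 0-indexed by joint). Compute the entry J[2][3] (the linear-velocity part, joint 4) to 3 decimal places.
axis z_3 = (0.4330,-0.2500,0.8660); lever o_n−o_3 = (-1.8035,-2.2247,4.8783)
cross product → J_v[:, 3] = (0.7071,-3.6742,-1.4142)
J_ω[:, 3] = z_3
entry J[2][3] = -1.4142

-1.414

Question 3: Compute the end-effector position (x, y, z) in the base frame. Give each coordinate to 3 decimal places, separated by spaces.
-4.504 -2.975 7.744

after link 1: o_1 = (0.8660, -0.5000, 0.0000)
after link 2: o_2 = (-3.1340, -0.5000, 2.0000)
after link 3: o_3 = (-2.7010, -0.7500, 2.8660)
after link 4: o_4 = (-4.5044, -2.9747, 7.7443)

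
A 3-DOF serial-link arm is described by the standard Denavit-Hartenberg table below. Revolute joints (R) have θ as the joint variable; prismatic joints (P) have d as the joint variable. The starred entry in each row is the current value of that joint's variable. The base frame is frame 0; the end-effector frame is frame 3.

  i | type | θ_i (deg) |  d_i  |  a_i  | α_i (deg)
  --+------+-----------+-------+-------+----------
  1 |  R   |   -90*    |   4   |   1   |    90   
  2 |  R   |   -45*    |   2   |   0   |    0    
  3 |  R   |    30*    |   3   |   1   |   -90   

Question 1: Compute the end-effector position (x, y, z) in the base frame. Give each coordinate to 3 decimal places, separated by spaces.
after link 1: o_1 = (0.0000, -1.0000, 4.0000)
after link 2: o_2 = (-2.0000, -1.0000, 4.0000)
after link 3: o_3 = (-5.0000, -1.9659, 3.7412)

-5.000 -1.966 3.741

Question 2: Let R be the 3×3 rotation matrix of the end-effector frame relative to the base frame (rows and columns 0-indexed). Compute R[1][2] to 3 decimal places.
End-effector z-axis (col 2 of R) = (0.0000,-0.2588,0.9659)
R[1][2] = -0.2588

-0.259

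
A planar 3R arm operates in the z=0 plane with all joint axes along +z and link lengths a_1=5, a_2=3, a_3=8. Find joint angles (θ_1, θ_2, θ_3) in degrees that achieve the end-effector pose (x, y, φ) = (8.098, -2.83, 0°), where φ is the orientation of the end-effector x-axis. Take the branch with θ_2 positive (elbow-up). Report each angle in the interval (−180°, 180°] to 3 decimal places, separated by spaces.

-120.000 150.003 -30.003

wrist centre = target − a_3·(cos φ, sin φ) = (0.0980, -2.8300)
cos θ_2 = (8.0185−5²−3²)/(2·5·3) = -0.8660; θ_2 = 150.0028° (elbow-up)
β = atan2(-2.8300,0.0980) = -88.0167°; ψ = atan2(1.4999,2.4019) = 31.9834°
θ_1 = β − ψ = -120.0001°
θ_3 = φ − θ_1 − θ_2 = -30.0027° (wrapped to (-180°,180°])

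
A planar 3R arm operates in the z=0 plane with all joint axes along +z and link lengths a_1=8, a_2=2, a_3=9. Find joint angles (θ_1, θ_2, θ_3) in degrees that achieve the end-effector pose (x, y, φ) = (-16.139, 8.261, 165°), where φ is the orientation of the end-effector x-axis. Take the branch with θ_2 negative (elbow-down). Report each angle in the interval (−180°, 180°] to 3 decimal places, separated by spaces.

wrist centre = target − a_3·(cos φ, sin φ) = (-7.4457, 5.9316)
cos θ_2 = (90.6222−8²−2²)/(2·8·2) = 0.7069; θ_2 = -45.0133° (elbow-down)
β = atan2(5.9316,-7.4457) = 141.4572°; ψ = atan2(-1.4145,9.4139) = -8.5454°
θ_1 = β − ψ = 150.0026°
θ_3 = φ − θ_1 − θ_2 = 60.0106° (wrapped to (-180°,180°])

150.003 -45.013 60.011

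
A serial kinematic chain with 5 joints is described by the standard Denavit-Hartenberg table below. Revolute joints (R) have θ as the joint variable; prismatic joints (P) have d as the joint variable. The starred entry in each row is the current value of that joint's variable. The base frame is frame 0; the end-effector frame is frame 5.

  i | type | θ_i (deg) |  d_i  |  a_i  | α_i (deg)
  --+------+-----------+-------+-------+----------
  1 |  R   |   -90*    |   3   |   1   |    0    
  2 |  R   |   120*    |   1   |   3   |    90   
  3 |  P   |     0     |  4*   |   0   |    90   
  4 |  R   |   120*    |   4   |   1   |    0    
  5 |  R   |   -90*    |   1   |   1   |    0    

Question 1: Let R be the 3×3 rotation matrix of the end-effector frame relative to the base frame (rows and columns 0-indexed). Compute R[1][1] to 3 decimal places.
End-effector y-axis (col 1 of R) = (-0.0000,-1.0000,0.0000)
R[1][1] = -1.0000

-1.000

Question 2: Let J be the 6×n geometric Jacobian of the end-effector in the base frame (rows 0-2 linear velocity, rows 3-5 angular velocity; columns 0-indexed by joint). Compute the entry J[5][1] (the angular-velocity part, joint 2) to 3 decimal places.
axis z_1 = (0.0000,0.0000,1.0000); lever o_n−o_1 = (5.5981,-2.9641,-4.0000)
cross product → J_v[:, 1] = (2.9641,5.5981,-0.0000)
J_ω[:, 1] = z_1
entry J[5][1] = 1.0000

1.000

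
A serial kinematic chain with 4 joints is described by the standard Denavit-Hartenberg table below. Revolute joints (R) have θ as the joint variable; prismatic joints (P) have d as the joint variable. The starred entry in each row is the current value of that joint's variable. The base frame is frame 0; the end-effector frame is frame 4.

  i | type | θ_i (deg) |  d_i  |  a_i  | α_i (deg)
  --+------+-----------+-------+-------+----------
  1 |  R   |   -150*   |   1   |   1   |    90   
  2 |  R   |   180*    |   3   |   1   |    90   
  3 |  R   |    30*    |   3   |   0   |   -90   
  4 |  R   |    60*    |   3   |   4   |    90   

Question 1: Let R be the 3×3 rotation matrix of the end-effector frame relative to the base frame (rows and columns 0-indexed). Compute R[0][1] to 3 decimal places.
-0.866

End-effector y-axis (col 1 of R) = (-0.8660,0.5000,-0.0000)
R[0][1] = -0.8660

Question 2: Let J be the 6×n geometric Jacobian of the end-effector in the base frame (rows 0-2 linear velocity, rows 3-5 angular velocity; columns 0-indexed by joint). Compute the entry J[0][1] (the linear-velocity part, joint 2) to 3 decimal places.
axis z_1 = (-0.5000,0.8660,0.0000); lever o_n−o_1 = (-2.2321,6.3301,-0.4641)
cross product → J_v[:, 1] = (-0.4019,-0.2321,-1.2321)
J_ω[:, 1] = z_1
entry J[0][1] = -0.4019

-0.402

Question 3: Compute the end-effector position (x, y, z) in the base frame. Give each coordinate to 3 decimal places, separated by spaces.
-3.098 5.830 0.536

after link 1: o_1 = (-0.8660, -0.5000, 1.0000)
after link 2: o_2 = (-1.5000, 2.5981, 1.0000)
after link 3: o_3 = (-1.5000, 2.5981, 4.0000)
after link 4: o_4 = (-3.0981, 5.8301, 0.5359)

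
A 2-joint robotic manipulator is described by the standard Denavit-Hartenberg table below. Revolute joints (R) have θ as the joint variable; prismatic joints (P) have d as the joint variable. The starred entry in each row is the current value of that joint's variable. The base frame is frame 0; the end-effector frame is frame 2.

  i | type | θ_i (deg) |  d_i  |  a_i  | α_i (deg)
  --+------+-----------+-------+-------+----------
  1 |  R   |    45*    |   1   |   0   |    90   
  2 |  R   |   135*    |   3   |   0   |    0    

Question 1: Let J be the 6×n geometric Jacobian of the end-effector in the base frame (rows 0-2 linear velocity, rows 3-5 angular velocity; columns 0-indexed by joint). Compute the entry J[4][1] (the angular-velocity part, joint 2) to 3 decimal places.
axis z_1 = (0.7071,-0.7071,0.0000); lever o_n−o_1 = (2.1213,-2.1213,0.0000)
cross product → J_v[:, 1] = (-0.0000,-0.0000,0.0000)
J_ω[:, 1] = z_1
entry J[4][1] = -0.7071

-0.707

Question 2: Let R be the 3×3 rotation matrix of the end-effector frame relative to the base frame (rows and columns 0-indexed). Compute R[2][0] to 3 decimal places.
0.707

End-effector x-axis (col 0 of R) = (-0.5000,-0.5000,0.7071)
R[2][0] = 0.7071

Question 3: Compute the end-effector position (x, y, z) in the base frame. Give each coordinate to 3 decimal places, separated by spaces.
2.121 -2.121 1.000

after link 1: o_1 = (0.0000, 0.0000, 1.0000)
after link 2: o_2 = (2.1213, -2.1213, 1.0000)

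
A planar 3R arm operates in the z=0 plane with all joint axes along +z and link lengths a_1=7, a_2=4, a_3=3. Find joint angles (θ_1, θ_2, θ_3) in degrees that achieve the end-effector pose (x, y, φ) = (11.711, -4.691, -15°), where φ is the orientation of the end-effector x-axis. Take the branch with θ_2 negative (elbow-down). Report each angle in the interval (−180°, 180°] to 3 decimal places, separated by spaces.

-2.896 -60.004 47.900

wrist centre = target − a_3·(cos φ, sin φ) = (8.8132, -3.9145)
cos θ_2 = (92.9965−7²−4²)/(2·7·4) = 0.4999; θ_2 = -60.0041° (elbow-down)
β = atan2(-3.9145,8.8132) = -23.9492°; ψ = atan2(-3.4642,8.9998) = -21.0530°
θ_1 = β − ψ = -2.8962°
θ_3 = φ − θ_1 − θ_2 = 47.9003° (wrapped to (-180°,180°])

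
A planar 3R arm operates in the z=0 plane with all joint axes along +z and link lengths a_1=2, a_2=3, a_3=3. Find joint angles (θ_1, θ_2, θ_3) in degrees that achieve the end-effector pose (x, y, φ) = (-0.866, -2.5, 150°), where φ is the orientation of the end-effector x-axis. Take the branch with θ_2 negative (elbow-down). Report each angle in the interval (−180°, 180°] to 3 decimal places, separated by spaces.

wrist centre = target − a_3·(cos φ, sin φ) = (1.7321, -4.0000)
cos θ_2 = (19.0001−2²−3²)/(2·2·3) = 0.5000; θ_2 = -59.9995° (elbow-down)
β = atan2(-4.0000,1.7321) = -66.5865°; ψ = atan2(-2.5981,3.5000) = -36.5865°
θ_1 = β − ψ = -30.0000°
θ_3 = φ − θ_1 − θ_2 = -120.0005° (wrapped to (-180°,180°])

-30.000 -60.000 -120.000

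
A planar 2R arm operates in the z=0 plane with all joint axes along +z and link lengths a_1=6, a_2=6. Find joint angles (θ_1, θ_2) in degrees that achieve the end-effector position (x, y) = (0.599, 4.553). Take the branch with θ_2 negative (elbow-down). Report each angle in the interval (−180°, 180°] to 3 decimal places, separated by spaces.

150.005 -135.000

cos θ_2 = (21.0886−6²−6²)/(2·6·6) = -0.7071; θ_2 = -134.9997° (elbow-down)
β = atan2(4.5530,0.5990) = 82.5051°; ψ = atan2(-4.2427,1.7574) = -67.4998°
θ_1 = β − ψ = 150.0050°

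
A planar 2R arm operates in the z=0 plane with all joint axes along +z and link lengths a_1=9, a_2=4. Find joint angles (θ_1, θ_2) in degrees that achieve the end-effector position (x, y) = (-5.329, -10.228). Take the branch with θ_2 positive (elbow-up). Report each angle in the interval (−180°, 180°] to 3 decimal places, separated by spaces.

-134.998 59.991

cos θ_2 = (133.0102−9²−4²)/(2·9·4) = 0.5001; θ_2 = 59.9906° (elbow-up)
β = atan2(-10.2280,-5.3290) = -117.5204°; ψ = atan2(3.4638,11.0006) = 17.4778°
θ_1 = β − ψ = -134.9982°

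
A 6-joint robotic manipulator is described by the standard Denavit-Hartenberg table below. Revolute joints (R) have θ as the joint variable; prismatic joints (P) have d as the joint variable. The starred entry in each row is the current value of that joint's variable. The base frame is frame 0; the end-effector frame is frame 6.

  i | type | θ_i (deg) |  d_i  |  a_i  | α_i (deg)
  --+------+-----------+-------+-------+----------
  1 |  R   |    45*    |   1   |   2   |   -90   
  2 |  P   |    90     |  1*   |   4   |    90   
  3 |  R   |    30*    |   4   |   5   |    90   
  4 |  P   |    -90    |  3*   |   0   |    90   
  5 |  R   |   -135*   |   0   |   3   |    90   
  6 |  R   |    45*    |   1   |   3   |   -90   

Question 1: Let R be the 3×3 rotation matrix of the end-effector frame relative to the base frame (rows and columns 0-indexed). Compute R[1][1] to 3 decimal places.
-0.067

End-effector y-axis (col 1 of R) = (-0.9330,-0.0670,0.3536)
R[1][1] = -0.0670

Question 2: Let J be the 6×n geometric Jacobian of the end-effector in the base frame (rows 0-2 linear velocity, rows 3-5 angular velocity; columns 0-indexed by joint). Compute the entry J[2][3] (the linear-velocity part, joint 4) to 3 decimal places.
prismatic axis z_3 = (0.6124,-0.6124,-0.5000)
J_v[:, 3] = z_3; J_ω[:, 3] = (0,0,0)
entry J[2][3] = -0.5000

-0.500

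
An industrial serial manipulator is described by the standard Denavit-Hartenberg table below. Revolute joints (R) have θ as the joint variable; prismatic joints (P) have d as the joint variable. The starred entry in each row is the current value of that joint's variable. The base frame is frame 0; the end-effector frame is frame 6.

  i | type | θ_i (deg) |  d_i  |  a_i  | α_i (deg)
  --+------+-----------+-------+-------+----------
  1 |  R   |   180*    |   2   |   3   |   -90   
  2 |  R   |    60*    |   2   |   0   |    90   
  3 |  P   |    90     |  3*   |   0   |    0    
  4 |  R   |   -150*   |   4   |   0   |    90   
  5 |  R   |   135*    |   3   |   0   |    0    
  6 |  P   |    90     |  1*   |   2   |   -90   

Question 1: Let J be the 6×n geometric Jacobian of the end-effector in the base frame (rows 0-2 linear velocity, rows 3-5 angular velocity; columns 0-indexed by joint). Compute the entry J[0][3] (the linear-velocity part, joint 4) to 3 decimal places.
axis z_3 = (-0.8660,0.0000,0.5000); lever o_n−o_3 = (-0.1538,0.7753,4.9053)
cross product → J_v[:, 3] = (-0.3876,4.1712,-0.6714)
J_ω[:, 3] = z_3
entry J[0][3] = -0.3876

-0.388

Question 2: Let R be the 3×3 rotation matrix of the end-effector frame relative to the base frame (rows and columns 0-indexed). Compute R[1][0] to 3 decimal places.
End-effector x-axis (col 0 of R) = (0.7891,-0.6124,-0.0474)
R[1][0] = -0.6124

-0.612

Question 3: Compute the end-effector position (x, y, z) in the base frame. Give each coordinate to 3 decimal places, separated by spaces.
after link 1: o_1 = (-3.0000, 0.0000, 2.0000)
after link 2: o_2 = (-3.0000, -2.0000, 2.0000)
after link 3: o_3 = (-5.5981, -2.0000, 3.5000)
after link 4: o_4 = (-9.0622, -2.0000, 5.5000)
after link 5: o_5 = (-7.7631, -0.5000, 7.7500)
after link 6: o_6 = (-5.7518, -1.2247, 8.4053)

-5.752 -1.225 8.405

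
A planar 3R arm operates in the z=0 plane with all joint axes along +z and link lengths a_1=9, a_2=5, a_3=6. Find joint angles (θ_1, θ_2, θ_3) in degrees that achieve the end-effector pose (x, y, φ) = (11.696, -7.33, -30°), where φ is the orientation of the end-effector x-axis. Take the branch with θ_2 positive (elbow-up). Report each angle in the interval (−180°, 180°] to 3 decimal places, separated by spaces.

wrist centre = target − a_3·(cos φ, sin φ) = (6.4998, -4.3300)
cos θ_2 = (60.9969−9²−5²)/(2·9·5) = -0.5000; θ_2 = 120.0023° (elbow-up)
β = atan2(-4.3300,6.4998) = -33.6703°; ψ = atan2(4.3300,6.4998) = 33.6706°
θ_1 = β − ψ = -67.3409°
θ_3 = φ − θ_1 − θ_2 = -82.6613° (wrapped to (-180°,180°])

-67.341 120.002 -82.661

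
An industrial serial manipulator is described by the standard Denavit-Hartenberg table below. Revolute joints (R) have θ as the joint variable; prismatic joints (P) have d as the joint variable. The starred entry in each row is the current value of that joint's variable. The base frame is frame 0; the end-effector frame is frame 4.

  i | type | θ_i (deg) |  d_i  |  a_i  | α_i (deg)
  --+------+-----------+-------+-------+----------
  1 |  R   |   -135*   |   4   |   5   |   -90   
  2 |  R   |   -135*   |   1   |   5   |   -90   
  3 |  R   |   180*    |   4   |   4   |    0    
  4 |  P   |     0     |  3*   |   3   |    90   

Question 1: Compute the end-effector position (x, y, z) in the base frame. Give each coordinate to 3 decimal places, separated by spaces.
-7.328 -8.743 7.536

after link 1: o_1 = (-3.5355, -3.5355, 4.0000)
after link 2: o_2 = (-0.3284, -1.7426, 7.5355)
after link 3: o_3 = (-4.3284, -5.7426, 7.5355)
after link 4: o_4 = (-7.3284, -8.7426, 7.5355)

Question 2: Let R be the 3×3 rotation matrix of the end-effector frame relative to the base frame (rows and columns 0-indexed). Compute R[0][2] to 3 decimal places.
-0.707

End-effector z-axis (col 2 of R) = (-0.7071,0.7071,0.0000)
R[0][2] = -0.7071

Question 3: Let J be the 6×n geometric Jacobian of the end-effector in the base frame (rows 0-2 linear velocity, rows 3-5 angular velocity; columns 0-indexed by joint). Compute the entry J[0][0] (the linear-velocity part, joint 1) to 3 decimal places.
axis z_0 = ẑ; lever o_n−o_0 = (-7.3284,-8.7426,7.5355)
cross product → J_v[:, 0] = (8.7426,-7.3284,0.0000)
J_ω[:, 0] = z_0
entry J[0][0] = 8.7426

8.743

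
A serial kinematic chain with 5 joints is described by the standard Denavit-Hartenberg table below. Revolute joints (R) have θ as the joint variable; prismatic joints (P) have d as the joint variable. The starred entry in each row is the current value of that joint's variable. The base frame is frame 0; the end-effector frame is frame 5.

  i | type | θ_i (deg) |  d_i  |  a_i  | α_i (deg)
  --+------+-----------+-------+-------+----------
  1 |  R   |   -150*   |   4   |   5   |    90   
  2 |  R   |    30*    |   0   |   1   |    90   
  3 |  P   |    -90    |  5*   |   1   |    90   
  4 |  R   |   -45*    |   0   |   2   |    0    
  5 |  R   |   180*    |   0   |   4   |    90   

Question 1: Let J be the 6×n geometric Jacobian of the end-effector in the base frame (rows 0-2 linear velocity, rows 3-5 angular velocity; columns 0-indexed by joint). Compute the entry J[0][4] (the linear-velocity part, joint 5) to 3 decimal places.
-0.189

axis z_4 = (0.7500,0.4330,-0.5000); lever o_n−o_4 = (-2.6390,1.7424,-2.4495)
cross product → J_v[:, 4] = (-0.1895,3.1566,2.4495)
J_ω[:, 4] = z_4
entry J[0][4] = -0.1895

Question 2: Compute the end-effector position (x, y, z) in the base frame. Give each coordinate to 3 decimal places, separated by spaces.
-8.065 -4.178 -1.055

after link 1: o_1 = (-4.3301, -2.5000, 4.0000)
after link 2: o_2 = (-5.0801, -2.9330, 4.5000)
after link 3: o_3 = (-6.7452, -5.0490, 0.1699)
after link 4: o_4 = (-5.4257, -5.9202, 1.3946)
after link 5: o_5 = (-8.0647, -4.1778, -1.0549)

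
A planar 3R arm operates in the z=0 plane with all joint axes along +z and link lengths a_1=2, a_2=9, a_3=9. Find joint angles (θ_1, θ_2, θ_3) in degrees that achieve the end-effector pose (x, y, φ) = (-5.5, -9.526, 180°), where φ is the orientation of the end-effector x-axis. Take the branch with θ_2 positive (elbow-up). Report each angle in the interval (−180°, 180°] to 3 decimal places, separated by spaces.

-120.008 60.010 -120.002

wrist centre = target − a_3·(cos φ, sin φ) = (3.5000, -9.5260)
cos θ_2 = (102.9947−2²−9²)/(2·2·9) = 0.4999; θ_2 = 60.0098° (elbow-up)
β = atan2(-9.5260,3.5000) = -69.8259°; ψ = atan2(7.7950,6.4987) = 50.1821°
θ_1 = β − ψ = -120.0080°
θ_3 = φ − θ_1 − θ_2 = -120.0018° (wrapped to (-180°,180°])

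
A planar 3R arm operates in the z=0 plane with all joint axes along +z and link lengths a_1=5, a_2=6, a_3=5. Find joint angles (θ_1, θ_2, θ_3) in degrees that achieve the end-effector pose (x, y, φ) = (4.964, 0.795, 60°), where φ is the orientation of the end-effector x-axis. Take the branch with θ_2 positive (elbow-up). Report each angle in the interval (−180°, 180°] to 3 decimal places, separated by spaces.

-135.008 135.007 60.001

wrist centre = target − a_3·(cos φ, sin φ) = (2.4640, -3.5351)
cos θ_2 = (18.5684−5²−6²)/(2·5·6) = -0.7072; θ_2 = 135.0070° (elbow-up)
β = atan2(-3.5351,2.4640) = -55.1233°; ψ = atan2(4.2421,0.7568) = 79.8842°
θ_1 = β − ψ = -135.0076°
θ_3 = φ − θ_1 − θ_2 = 60.0006° (wrapped to (-180°,180°])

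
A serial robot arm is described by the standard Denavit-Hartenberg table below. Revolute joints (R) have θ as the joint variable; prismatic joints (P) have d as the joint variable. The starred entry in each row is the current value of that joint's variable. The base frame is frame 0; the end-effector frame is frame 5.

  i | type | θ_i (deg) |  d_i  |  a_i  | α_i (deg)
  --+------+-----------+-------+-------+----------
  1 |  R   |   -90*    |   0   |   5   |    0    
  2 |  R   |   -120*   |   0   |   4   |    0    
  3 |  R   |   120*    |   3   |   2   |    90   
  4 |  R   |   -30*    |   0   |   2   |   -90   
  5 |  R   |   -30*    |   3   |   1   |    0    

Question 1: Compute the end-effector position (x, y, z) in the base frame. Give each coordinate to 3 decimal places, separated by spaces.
-3.964 -8.982 4.165

after link 1: o_1 = (0.0000, -5.0000, 0.0000)
after link 2: o_2 = (-3.4641, -3.0000, 0.0000)
after link 3: o_3 = (-3.4641, -5.0000, 3.0000)
after link 4: o_4 = (-3.4641, -6.7321, 2.0000)
after link 5: o_5 = (-3.9641, -8.9821, 4.1651)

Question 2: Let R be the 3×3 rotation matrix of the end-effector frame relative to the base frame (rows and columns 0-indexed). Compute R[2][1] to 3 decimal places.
End-effector y-axis (col 1 of R) = (0.8660,-0.4330,-0.2500)
R[2][1] = -0.2500

-0.250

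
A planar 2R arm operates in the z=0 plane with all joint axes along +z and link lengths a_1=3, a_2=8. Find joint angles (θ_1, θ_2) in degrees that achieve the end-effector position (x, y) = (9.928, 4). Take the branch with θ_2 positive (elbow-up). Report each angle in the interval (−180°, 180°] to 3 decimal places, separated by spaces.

-0.007 30.010

cos θ_2 = (114.5652−3²−8²)/(2·3·8) = 0.8659; θ_2 = 30.0096° (elbow-up)
β = atan2(4.0000,9.9280) = 21.9445°; ψ = atan2(4.0012,9.9275) = 21.9513°
θ_1 = β − ψ = -0.0067°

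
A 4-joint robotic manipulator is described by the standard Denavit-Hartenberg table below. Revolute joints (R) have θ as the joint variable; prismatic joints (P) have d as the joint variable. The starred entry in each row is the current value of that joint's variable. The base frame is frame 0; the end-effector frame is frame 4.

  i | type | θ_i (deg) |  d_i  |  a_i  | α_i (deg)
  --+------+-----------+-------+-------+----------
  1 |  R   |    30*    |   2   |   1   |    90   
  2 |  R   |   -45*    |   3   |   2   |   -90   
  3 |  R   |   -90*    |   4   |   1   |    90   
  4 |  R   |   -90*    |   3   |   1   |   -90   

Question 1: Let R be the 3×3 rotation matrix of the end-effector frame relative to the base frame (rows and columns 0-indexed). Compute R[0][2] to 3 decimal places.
0.500

End-effector z-axis (col 2 of R) = (0.5000,-0.8660,0.0000)
R[0][2] = 0.5000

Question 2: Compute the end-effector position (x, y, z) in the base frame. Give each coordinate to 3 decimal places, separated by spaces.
after link 1: o_1 = (0.8660, 0.5000, 2.0000)
after link 2: o_2 = (3.5908, -1.3910, 0.5858)
after link 3: o_3 = (6.5403, -0.8428, 3.4142)
after link 4: o_4 = (4.0908, -2.2570, 4.8284)

4.091 -2.257 4.828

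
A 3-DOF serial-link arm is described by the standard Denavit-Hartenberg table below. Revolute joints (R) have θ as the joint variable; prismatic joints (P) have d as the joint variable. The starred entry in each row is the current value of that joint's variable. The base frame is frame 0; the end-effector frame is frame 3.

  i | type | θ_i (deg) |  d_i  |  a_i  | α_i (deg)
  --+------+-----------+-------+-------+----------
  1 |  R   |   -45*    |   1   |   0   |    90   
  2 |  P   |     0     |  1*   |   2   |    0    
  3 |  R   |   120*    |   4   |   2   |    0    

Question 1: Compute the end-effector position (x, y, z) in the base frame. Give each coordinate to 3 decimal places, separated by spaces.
-2.828 -4.243 2.732

after link 1: o_1 = (0.0000, 0.0000, 1.0000)
after link 2: o_2 = (0.7071, -2.1213, 1.0000)
after link 3: o_3 = (-2.8284, -4.2426, 2.7321)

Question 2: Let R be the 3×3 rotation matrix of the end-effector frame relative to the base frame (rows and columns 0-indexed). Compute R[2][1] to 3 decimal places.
-0.500

End-effector y-axis (col 1 of R) = (-0.6124,0.6124,-0.5000)
R[2][1] = -0.5000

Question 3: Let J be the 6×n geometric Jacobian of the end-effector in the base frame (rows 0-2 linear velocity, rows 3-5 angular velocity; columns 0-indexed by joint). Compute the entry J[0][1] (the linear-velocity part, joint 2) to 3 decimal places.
prismatic axis z_1 = (-0.7071,-0.7071,0.0000)
J_v[:, 1] = z_1; J_ω[:, 1] = (0,0,0)
entry J[0][1] = -0.7071

-0.707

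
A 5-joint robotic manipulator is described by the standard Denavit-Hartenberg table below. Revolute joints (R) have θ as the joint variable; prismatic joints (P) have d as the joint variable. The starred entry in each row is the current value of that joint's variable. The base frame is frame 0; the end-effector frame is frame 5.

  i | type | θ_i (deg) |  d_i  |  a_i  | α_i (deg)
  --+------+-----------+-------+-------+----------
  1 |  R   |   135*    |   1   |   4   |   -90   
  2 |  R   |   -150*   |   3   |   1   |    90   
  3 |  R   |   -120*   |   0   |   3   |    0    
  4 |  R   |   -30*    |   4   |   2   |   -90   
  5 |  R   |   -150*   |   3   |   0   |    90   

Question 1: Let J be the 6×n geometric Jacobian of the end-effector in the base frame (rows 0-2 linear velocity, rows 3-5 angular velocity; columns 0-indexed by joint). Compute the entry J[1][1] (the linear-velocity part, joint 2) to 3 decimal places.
axis z_1 = (-0.7071,-0.7071,0.0000); lever o_n−o_1 = (3.2259,1.2941,-3.8301)
cross product → J_v[:, 1] = (2.7083,-2.7083,1.3660)
J_ω[:, 1] = z_1
entry J[1][1] = -2.7083

-2.708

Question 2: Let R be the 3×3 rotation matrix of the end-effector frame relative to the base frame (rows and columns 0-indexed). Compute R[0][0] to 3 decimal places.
End-effector x-axis (col 0 of R) = (0.3299,-0.9422,-0.0580)
R[0][0] = 0.3299

0.330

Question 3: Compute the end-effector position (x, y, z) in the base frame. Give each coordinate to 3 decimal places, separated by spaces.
after link 1: o_1 = (-2.8284, 2.8284, 1.0000)
after link 2: o_2 = (-4.3374, 0.0947, 1.5000)
after link 3: o_3 = (-3.4188, 2.8504, 0.7500)
after link 4: o_4 = (-2.3582, 3.2040, -3.5801)
after link 5: o_5 = (0.3975, 4.1225, -2.8301)

0.398 4.123 -2.830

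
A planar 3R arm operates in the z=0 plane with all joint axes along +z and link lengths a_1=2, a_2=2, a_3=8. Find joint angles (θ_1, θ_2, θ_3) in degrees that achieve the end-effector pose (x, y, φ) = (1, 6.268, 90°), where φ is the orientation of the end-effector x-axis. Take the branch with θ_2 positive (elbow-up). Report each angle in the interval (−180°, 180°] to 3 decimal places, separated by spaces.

wrist centre = target − a_3·(cos φ, sin φ) = (1.0000, -1.7320)
cos θ_2 = (3.9998−2²−2²)/(2·2·2) = -0.5000; θ_2 = 120.0015° (elbow-up)
β = atan2(-1.7320,1.0000) = -59.9993°; ψ = atan2(1.7320,1.0000) = 60.0007°
θ_1 = β − ψ = -120.0000°
θ_3 = φ − θ_1 − θ_2 = 89.9985° (wrapped to (-180°,180°])

-120.000 120.001 89.999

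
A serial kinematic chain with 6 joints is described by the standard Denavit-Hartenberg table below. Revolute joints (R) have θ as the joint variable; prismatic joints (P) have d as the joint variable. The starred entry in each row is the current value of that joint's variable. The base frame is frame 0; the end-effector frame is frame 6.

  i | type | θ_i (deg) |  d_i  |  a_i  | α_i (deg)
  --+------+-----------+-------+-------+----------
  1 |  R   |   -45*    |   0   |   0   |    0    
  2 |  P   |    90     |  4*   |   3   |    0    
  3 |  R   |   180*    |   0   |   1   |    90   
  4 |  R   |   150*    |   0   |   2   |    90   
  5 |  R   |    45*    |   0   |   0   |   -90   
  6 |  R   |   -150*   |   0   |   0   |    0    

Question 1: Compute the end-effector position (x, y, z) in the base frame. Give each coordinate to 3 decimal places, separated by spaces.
2.639 2.639 5.000

after link 1: o_1 = (0.0000, 0.0000, 0.0000)
after link 2: o_2 = (2.1213, 2.1213, 4.0000)
after link 3: o_3 = (1.4142, 1.4142, 4.0000)
after link 4: o_4 = (2.6390, 2.6390, 5.0000)
after link 5: o_5 = (2.6390, 2.6390, 5.0000)
after link 6: o_6 = (2.6390, 2.6390, 5.0000)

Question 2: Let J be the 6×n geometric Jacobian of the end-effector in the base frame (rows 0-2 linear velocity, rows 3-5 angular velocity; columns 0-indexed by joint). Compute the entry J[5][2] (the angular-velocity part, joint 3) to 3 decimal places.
1.000

axis z_2 = (0.0000,0.0000,1.0000); lever o_n−o_2 = (0.5176,0.5176,1.0000)
cross product → J_v[:, 2] = (-0.5176,0.5176,0.0000)
J_ω[:, 2] = z_2
entry J[5][2] = 1.0000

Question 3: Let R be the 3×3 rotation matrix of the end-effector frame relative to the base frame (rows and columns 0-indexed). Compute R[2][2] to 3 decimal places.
-0.354

End-effector z-axis (col 2 of R) = (-0.9330,0.0670,-0.3536)
R[2][2] = -0.3536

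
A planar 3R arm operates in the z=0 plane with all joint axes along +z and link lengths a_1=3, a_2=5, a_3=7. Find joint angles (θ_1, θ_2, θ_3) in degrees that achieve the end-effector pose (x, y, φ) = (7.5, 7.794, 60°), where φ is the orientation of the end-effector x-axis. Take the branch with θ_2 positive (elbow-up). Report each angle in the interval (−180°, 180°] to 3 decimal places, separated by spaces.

-60.004 120.002 0.003

wrist centre = target − a_3·(cos φ, sin φ) = (4.0000, 1.7318)
cos θ_2 = (18.9992−3²−5²)/(2·3·5) = -0.5000; θ_2 = 120.0017° (elbow-up)
β = atan2(1.7318,4.0000) = 23.4105°; ψ = atan2(4.3301,0.4999) = 83.4148°
θ_1 = β − ψ = -60.0044°
θ_3 = φ − θ_1 − θ_2 = 0.0026° (wrapped to (-180°,180°])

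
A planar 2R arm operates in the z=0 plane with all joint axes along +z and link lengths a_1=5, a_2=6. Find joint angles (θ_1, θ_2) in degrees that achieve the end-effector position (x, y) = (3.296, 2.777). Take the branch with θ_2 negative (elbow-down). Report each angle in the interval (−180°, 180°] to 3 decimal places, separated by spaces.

cos θ_2 = (18.5753−5²−6²)/(2·5·6) = -0.7071; θ_2 = -134.9976° (elbow-down)
β = atan2(2.7770,3.2960) = 40.1154°; ψ = atan2(-4.2428,0.7575) = -79.8768°
θ_1 = β − ψ = 119.9921°

119.992 -134.998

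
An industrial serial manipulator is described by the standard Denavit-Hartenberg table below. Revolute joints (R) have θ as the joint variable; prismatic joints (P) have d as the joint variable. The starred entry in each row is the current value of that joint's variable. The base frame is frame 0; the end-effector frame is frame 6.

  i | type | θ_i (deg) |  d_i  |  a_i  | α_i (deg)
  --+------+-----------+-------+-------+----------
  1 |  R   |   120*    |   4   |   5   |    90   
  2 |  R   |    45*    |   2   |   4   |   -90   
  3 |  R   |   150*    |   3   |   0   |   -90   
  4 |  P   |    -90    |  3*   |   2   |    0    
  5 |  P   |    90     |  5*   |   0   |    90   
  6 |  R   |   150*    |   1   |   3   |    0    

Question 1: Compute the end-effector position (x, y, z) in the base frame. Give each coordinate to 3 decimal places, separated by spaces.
9.073 7.338 9.303

after link 1: o_1 = (-2.5000, 4.3301, 4.0000)
after link 2: o_2 = (-2.1822, 7.7796, 6.8284)
after link 3: o_3 = (-1.1215, 5.9425, 8.9497)
after link 4: o_4 = (2.3659, 5.0982, 9.3033)
after link 5: o_5 = (6.9998, 5.7324, 7.5355)
after link 6: o_6 = (9.0730, 7.3376, 9.3033)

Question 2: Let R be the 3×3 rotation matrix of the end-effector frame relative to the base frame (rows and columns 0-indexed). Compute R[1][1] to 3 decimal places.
End-effector y-axis (col 1 of R) = (-0.7392,0.2803,0.6124)
R[1][1] = 0.2803

0.280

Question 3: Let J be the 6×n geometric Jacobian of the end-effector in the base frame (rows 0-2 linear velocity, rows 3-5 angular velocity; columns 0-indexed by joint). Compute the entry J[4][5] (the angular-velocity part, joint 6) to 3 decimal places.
axis z_5 = (0.3536,-0.6124,0.7071); lever o_n−o_5 = (2.0732,1.6052,1.7678)
cross product → J_v[:, 5] = (-2.2176,0.8410,1.8371)
J_ω[:, 5] = z_5
entry J[4][5] = -0.6124

-0.612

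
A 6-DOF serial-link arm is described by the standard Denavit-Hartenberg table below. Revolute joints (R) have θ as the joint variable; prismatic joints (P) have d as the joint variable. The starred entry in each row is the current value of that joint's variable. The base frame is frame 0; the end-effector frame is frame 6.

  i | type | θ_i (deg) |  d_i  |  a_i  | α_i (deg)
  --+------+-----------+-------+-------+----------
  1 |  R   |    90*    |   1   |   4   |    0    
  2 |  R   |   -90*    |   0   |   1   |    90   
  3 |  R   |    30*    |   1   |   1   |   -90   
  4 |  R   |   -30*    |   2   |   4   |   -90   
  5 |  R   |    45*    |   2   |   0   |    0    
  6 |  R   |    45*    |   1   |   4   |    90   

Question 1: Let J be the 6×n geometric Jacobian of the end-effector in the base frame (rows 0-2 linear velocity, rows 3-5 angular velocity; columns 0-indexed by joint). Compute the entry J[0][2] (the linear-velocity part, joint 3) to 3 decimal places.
axis z_2 = (0.0000,-1.0000,0.0000); lever o_n−o_2 = (6.1651,-0.4019,1.2500)
cross product → J_v[:, 2] = (-1.2500,0.0000,6.1651)
J_ω[:, 2] = z_2
entry J[0][2] = -1.2500

-1.250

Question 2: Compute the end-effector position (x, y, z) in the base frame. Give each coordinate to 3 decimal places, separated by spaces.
after link 1: o_1 = (0.0000, 4.0000, 1.0000)
after link 2: o_2 = (1.0000, 4.0000, 1.0000)
after link 3: o_3 = (1.8660, 3.0000, 1.5000)
after link 4: o_4 = (3.8660, 1.0000, 4.9641)
after link 5: o_5 = (4.7321, 2.7321, 5.4641)
after link 6: o_6 = (7.1651, 3.5981, 2.2500)

7.165 3.598 2.250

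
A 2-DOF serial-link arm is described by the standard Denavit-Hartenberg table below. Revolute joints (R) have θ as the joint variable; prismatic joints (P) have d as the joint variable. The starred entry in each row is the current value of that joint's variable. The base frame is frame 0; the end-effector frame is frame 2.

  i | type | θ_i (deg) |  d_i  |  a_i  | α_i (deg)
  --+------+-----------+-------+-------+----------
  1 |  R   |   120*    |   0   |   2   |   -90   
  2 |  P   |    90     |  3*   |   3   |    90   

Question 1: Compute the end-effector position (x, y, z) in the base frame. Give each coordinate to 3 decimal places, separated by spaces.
-3.598 0.232 -3.000

after link 1: o_1 = (-1.0000, 1.7321, 0.0000)
after link 2: o_2 = (-3.5981, 0.2321, -3.0000)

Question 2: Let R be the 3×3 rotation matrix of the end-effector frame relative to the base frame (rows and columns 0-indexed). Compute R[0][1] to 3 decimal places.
-0.866

End-effector y-axis (col 1 of R) = (-0.8660,-0.5000,0.0000)
R[0][1] = -0.8660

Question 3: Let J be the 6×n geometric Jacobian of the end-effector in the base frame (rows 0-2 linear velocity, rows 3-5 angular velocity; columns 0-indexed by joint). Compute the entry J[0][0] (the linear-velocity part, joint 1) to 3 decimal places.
axis z_0 = ẑ; lever o_n−o_0 = (-3.5981,0.2321,-3.0000)
cross product → J_v[:, 0] = (-0.2321,-3.5981,0.0000)
J_ω[:, 0] = z_0
entry J[0][0] = -0.2321

-0.232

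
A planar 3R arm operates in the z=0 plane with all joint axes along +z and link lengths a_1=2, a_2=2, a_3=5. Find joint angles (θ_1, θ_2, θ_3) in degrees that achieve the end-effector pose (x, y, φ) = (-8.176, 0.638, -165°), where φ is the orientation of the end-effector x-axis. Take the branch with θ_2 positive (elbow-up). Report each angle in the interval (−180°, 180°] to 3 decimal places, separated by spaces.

135.021 29.957 30.022

wrist centre = target − a_3·(cos φ, sin φ) = (-3.3464, 1.9321)
cos θ_2 = (14.9312−2²−2²)/(2·2·2) = 0.8664; θ_2 = 29.9572° (elbow-up)
β = atan2(1.9321,-3.3464) = 149.9991°; ψ = atan2(0.9987,3.7328) = 14.9786°
θ_1 = β − ψ = 135.0205°
θ_3 = φ − θ_1 − θ_2 = 30.0223° (wrapped to (-180°,180°])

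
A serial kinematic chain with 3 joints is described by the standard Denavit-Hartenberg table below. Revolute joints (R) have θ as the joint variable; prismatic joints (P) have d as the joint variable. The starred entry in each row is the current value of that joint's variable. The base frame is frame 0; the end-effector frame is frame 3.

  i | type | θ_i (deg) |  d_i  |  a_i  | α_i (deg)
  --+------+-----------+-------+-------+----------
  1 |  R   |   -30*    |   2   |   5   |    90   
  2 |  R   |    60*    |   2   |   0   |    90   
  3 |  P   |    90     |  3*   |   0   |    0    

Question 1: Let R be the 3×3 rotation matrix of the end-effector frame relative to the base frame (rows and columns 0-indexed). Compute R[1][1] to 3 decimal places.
End-effector y-axis (col 1 of R) = (-0.4330,0.2500,-0.8660)
R[1][1] = 0.2500

0.250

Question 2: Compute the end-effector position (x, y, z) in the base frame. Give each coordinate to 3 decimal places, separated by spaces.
5.580 -5.531 0.500

after link 1: o_1 = (4.3301, -2.5000, 2.0000)
after link 2: o_2 = (3.3301, -4.2321, 2.0000)
after link 3: o_3 = (5.5801, -5.5311, 0.5000)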